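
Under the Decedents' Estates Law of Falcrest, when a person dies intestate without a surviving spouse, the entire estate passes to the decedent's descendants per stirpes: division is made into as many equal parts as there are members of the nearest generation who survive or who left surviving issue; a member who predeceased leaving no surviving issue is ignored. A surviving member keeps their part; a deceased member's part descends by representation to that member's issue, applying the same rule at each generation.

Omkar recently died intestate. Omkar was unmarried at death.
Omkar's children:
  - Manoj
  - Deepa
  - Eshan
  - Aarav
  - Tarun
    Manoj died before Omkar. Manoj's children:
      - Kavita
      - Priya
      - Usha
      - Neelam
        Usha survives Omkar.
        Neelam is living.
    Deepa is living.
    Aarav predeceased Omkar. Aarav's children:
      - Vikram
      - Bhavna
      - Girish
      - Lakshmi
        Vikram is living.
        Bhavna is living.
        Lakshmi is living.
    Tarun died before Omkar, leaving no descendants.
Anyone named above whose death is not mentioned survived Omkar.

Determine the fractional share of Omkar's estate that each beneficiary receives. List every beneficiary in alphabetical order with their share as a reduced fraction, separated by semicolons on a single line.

Bhavna 1/16; Deepa 1/4; Eshan 1/4; Girish 1/16; Kavita 1/16; Lakshmi 1/16; Neelam 1/16; Priya 1/16; Usha 1/16; Vikram 1/16

There is no surviving spouse, so the entire estate passes to Omkar's descendants per stirpes.
Tarun left no surviving issue, so that branch lapses and is disregarded.
The estate is divided into 4 equal shares of 1/4 among Manoj, Deepa, Eshan, Aarav.
Manoj predeceased; the 1/4 allotted to Manoj's branch passes to Manoj's issue by representation.
The 1/4 is divided into 4 equal shares of 1/16 among Kavita, Priya, Usha, Neelam.
Kavita is living and takes 1/16.
Priya is living and takes 1/16.
Usha is living and takes 1/16.
Neelam is living and takes 1/16.
Deepa is living and takes 1/4.
Eshan is living and takes 1/4.
Aarav predeceased; the 1/4 allotted to Aarav's branch passes to Aarav's issue by representation.
The 1/4 is divided into 4 equal shares of 1/16 among Vikram, Bhavna, Girish, Lakshmi.
Vikram is living and takes 1/16.
Bhavna is living and takes 1/16.
Girish is living and takes 1/16.
Lakshmi is living and takes 1/16.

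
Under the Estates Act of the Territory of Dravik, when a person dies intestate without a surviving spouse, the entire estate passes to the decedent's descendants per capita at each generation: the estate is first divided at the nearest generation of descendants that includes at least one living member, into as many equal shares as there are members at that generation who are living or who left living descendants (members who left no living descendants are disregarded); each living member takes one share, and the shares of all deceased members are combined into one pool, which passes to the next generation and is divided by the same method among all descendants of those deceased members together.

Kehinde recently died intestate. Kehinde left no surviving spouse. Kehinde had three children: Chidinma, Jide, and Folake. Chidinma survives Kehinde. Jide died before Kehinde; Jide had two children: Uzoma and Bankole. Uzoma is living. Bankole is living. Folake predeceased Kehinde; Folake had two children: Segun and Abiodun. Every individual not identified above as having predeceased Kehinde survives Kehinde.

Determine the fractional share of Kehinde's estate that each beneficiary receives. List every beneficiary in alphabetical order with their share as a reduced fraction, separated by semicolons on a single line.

There is no surviving spouse, so the entire estate passes to Kehinde's descendants per capita at each generation.
At generation 1 (Chidinma, Jide, Folake) there are 3 shares of (1)/3 = 1/3 each.
Living: Chidinma — each takes 1/3.
Deceased: Jide and Folake. Their combined 2/3 is pooled and carried to generation 2.
At generation 2 (Uzoma, Bankole, Segun, Abiodun) there are 4 shares of (2/3)/4 = 1/6 each.
Living: Uzoma, Bankole, Segun, and Abiodun — each takes 1/6.

Abiodun 1/6; Bankole 1/6; Chidinma 1/3; Segun 1/6; Uzoma 1/6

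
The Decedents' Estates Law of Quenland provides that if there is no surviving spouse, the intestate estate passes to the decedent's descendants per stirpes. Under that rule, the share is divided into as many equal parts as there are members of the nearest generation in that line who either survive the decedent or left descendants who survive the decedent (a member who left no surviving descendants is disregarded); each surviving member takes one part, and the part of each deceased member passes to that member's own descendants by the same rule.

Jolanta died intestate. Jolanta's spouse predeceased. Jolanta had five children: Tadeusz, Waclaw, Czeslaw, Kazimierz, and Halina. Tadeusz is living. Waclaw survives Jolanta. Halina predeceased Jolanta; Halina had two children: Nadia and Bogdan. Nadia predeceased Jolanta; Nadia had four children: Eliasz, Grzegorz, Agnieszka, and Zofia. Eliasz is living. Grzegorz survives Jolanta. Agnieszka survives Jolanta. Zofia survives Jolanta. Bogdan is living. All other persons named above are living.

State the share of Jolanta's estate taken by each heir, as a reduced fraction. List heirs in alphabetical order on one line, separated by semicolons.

Agnieszka 1/40; Bogdan 1/10; Czeslaw 1/5; Eliasz 1/40; Grzegorz 1/40; Kazimierz 1/5; Tadeusz 1/5; Waclaw 1/5; Zofia 1/40

There is no surviving spouse, so the entire estate passes to Jolanta's descendants per stirpes.
The estate is divided into 5 equal shares of 1/5 among Tadeusz, Waclaw, Czeslaw, Kazimierz, Halina.
Tadeusz is living and takes 1/5.
Waclaw is living and takes 1/5.
Czeslaw is living and takes 1/5.
Kazimierz is living and takes 1/5.
Halina predeceased; the 1/5 allotted to Halina's branch passes to Halina's issue by representation.
The 1/5 is divided into 2 equal shares of 1/10 among Nadia, Bogdan.
Nadia predeceased; the 1/10 allotted to Nadia's branch passes to Nadia's issue by representation.
The 1/10 is divided into 4 equal shares of 1/40 among Eliasz, Grzegorz, Agnieszka, Zofia.
Eliasz is living and takes 1/40.
Grzegorz is living and takes 1/40.
Agnieszka is living and takes 1/40.
Zofia is living and takes 1/40.
Bogdan is living and takes 1/10.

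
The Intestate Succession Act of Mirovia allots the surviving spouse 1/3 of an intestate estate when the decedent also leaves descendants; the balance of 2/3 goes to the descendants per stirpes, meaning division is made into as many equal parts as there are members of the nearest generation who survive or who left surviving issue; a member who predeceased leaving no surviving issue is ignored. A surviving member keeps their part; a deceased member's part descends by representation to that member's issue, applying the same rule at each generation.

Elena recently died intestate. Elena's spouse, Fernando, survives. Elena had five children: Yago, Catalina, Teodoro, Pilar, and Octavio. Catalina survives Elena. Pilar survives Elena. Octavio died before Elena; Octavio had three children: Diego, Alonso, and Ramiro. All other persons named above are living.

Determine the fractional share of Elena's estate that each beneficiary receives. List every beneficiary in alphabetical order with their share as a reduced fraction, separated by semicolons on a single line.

Fernando, as surviving spouse, takes 1/3.
The remaining 2/3 passes to Elena's descendants per stirpes.
The 2/3 is divided into 5 equal shares of 2/15 among Yago, Catalina, Teodoro, Pilar, Octavio.
Yago is living and takes 2/15.
Catalina is living and takes 2/15.
Teodoro is living and takes 2/15.
Pilar is living and takes 2/15.
Octavio predeceased; the 2/15 allotted to Octavio's branch passes to Octavio's issue by representation.
The 2/15 is divided into 3 equal shares of 2/45 among Diego, Alonso, Ramiro.
Diego is living and takes 2/45.
Alonso is living and takes 2/45.
Ramiro is living and takes 2/45.

Alonso 2/45; Catalina 2/15; Diego 2/45; Fernando 1/3; Pilar 2/15; Ramiro 2/45; Teodoro 2/15; Yago 2/15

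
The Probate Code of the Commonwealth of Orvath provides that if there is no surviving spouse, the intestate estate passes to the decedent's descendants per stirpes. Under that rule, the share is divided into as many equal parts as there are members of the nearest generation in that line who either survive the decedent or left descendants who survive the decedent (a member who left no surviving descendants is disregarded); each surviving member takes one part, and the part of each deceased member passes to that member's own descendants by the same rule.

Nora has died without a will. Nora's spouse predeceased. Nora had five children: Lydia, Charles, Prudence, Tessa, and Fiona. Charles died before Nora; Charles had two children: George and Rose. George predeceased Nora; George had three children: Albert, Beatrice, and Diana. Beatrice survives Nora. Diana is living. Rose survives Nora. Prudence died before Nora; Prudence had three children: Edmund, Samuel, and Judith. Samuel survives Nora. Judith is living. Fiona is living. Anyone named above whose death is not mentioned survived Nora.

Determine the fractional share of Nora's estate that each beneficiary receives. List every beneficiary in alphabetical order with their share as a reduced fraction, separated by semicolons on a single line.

Albert 1/30; Beatrice 1/30; Diana 1/30; Edmund 1/15; Fiona 1/5; Judith 1/15; Lydia 1/5; Rose 1/10; Samuel 1/15; Tessa 1/5

There is no surviving spouse, so the entire estate passes to Nora's descendants per stirpes.
The estate is divided into 5 equal shares of 1/5 among Lydia, Charles, Prudence, Tessa, Fiona.
Lydia is living and takes 1/5.
Charles predeceased; the 1/5 allotted to Charles's branch passes to Charles's issue by representation.
The 1/5 is divided into 2 equal shares of 1/10 among George, Rose.
George predeceased; the 1/10 allotted to George's branch passes to George's issue by representation.
The 1/10 is divided into 3 equal shares of 1/30 among Albert, Beatrice, Diana.
Albert is living and takes 1/30.
Beatrice is living and takes 1/30.
Diana is living and takes 1/30.
Rose is living and takes 1/10.
Prudence predeceased; the 1/5 allotted to Prudence's branch passes to Prudence's issue by representation.
The 1/5 is divided into 3 equal shares of 1/15 among Edmund, Samuel, Judith.
Edmund is living and takes 1/15.
Samuel is living and takes 1/15.
Judith is living and takes 1/15.
Tessa is living and takes 1/5.
Fiona is living and takes 1/5.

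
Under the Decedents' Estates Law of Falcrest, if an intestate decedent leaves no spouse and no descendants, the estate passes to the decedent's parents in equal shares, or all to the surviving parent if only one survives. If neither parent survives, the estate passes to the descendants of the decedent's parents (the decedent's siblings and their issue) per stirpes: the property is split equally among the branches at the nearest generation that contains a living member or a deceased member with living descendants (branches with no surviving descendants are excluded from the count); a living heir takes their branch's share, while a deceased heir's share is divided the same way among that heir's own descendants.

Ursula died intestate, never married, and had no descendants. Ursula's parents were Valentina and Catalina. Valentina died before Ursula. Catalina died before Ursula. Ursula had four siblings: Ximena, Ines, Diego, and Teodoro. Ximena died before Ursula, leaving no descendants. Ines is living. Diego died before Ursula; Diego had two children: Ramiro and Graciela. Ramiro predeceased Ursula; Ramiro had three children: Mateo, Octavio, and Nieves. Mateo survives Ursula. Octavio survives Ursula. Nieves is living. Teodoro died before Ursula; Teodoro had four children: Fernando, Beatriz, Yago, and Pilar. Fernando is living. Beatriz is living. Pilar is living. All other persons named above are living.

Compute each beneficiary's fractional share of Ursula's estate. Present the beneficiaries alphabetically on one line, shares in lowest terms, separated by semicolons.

Beatriz 1/12; Fernando 1/12; Graciela 1/6; Ines 1/3; Mateo 1/18; Nieves 1/18; Octavio 1/18; Pilar 1/12; Yago 1/12

Neither parent survives and there are no descendants, so the estate passes to Ursula's siblings and their issue per stirpes.
Ximena left no surviving issue, so that branch lapses and is disregarded.
The estate is divided into 3 equal shares of 1/3 among Ines, Diego, Teodoro.
Ines is living and takes 1/3.
Diego predeceased; the 1/3 allotted to Diego's branch passes to Diego's issue by representation.
The 1/3 is divided into 2 equal shares of 1/6 among Ramiro, Graciela.
Ramiro predeceased; the 1/6 allotted to Ramiro's branch passes to Ramiro's issue by representation.
The 1/6 is divided into 3 equal shares of 1/18 among Mateo, Octavio, Nieves.
Mateo is living and takes 1/18.
Octavio is living and takes 1/18.
Nieves is living and takes 1/18.
Graciela is living and takes 1/6.
Teodoro predeceased; the 1/3 allotted to Teodoro's branch passes to Teodoro's issue by representation.
The 1/3 is divided into 4 equal shares of 1/12 among Fernando, Beatriz, Yago, Pilar.
Fernando is living and takes 1/12.
Beatriz is living and takes 1/12.
Yago is living and takes 1/12.
Pilar is living and takes 1/12.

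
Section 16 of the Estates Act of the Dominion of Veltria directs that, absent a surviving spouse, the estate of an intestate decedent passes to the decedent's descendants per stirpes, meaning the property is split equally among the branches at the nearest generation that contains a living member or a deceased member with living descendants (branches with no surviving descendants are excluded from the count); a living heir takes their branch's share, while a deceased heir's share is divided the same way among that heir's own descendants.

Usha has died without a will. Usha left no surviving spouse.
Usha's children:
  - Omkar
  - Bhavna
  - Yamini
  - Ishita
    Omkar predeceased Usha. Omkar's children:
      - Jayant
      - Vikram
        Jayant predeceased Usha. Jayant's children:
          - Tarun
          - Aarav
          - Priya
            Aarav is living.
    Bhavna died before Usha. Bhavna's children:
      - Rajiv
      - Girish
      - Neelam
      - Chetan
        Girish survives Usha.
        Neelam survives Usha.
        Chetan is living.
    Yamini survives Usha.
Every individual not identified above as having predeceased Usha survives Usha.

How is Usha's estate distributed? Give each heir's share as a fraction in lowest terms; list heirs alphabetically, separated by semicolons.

There is no surviving spouse, so the entire estate passes to Usha's descendants per stirpes.
The estate is divided into 4 equal shares of 1/4 among Omkar, Bhavna, Yamini, Ishita.
Omkar predeceased; the 1/4 allotted to Omkar's branch passes to Omkar's issue by representation.
The 1/4 is divided into 2 equal shares of 1/8 among Jayant, Vikram.
Jayant predeceased; the 1/8 allotted to Jayant's branch passes to Jayant's issue by representation.
The 1/8 is divided into 3 equal shares of 1/24 among Tarun, Aarav, Priya.
Tarun is living and takes 1/24.
Aarav is living and takes 1/24.
Priya is living and takes 1/24.
Vikram is living and takes 1/8.
Bhavna predeceased; the 1/4 allotted to Bhavna's branch passes to Bhavna's issue by representation.
The 1/4 is divided into 4 equal shares of 1/16 among Rajiv, Girish, Neelam, Chetan.
Rajiv is living and takes 1/16.
Girish is living and takes 1/16.
Neelam is living and takes 1/16.
Chetan is living and takes 1/16.
Yamini is living and takes 1/4.
Ishita is living and takes 1/4.

Aarav 1/24; Chetan 1/16; Girish 1/16; Ishita 1/4; Neelam 1/16; Priya 1/24; Rajiv 1/16; Tarun 1/24; Vikram 1/8; Yamini 1/4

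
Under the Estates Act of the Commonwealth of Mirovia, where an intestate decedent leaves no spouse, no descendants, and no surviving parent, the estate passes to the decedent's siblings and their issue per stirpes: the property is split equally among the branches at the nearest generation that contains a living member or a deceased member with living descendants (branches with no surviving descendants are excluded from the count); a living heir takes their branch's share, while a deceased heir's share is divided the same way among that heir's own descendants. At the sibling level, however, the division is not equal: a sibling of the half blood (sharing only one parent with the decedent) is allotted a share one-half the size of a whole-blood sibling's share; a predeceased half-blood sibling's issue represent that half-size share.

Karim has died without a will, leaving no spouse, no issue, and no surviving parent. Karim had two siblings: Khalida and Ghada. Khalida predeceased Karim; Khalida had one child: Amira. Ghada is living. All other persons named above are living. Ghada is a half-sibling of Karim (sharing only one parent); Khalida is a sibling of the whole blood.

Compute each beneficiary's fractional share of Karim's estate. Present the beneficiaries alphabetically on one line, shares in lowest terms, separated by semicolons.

Amira 2/3; Ghada 1/3

No spouse, descendants, or parent survives, so the estate passes to Karim's siblings per stirpes.
Half-blood siblings count for one-half the weight of whole-blood siblings at the initial division.
Dividing 1 in proportion to weights (total weight 3/2): Khalida (weight 1) → 2/3; Ghada (weight 1/2) → 1/3.
Khalida predeceased; the 2/3 allotted to Khalida's branch passes to Khalida's issue by representation.
Amira is the sole taker at this level and receives the full 2/3.
Ghada is living and takes 1/3.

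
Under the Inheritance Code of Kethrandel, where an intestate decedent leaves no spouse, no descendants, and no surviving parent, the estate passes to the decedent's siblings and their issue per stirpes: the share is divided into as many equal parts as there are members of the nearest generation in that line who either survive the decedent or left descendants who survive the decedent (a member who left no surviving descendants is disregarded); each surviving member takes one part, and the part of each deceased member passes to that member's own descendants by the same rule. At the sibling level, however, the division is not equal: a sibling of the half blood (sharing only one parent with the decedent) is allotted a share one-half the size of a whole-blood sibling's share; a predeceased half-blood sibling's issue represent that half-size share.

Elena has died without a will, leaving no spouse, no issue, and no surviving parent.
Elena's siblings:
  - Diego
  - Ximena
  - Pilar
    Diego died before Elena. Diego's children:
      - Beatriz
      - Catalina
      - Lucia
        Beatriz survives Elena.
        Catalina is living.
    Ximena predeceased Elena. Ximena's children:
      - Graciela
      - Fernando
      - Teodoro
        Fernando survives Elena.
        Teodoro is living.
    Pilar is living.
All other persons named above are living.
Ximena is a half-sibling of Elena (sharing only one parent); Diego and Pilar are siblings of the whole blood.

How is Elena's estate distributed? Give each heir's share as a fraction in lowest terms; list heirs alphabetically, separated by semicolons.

No spouse, descendants, or parent survives, so the estate passes to Elena's siblings per stirpes.
Half-blood siblings count for one-half the weight of whole-blood siblings at the initial division.
Dividing 1 in proportion to weights (total weight 5/2): Diego (weight 1) → 2/5; Ximena (weight 1/2) → 1/5; Pilar (weight 1) → 2/5.
Diego predeceased; the 2/5 allotted to Diego's branch passes to Diego's issue by representation.
The 2/5 is divided into 3 equal shares of 2/15 among Beatriz, Catalina, Lucia.
Beatriz is living and takes 2/15.
Catalina is living and takes 2/15.
Lucia is living and takes 2/15.
Ximena predeceased; the 1/5 allotted to Ximena's branch passes to Ximena's issue by representation.
The 1/5 is divided into 3 equal shares of 1/15 among Graciela, Fernando, Teodoro.
Graciela is living and takes 1/15.
Fernando is living and takes 1/15.
Teodoro is living and takes 1/15.
Pilar is living and takes 2/5.

Beatriz 2/15; Catalina 2/15; Fernando 1/15; Graciela 1/15; Lucia 2/15; Pilar 2/5; Teodoro 1/15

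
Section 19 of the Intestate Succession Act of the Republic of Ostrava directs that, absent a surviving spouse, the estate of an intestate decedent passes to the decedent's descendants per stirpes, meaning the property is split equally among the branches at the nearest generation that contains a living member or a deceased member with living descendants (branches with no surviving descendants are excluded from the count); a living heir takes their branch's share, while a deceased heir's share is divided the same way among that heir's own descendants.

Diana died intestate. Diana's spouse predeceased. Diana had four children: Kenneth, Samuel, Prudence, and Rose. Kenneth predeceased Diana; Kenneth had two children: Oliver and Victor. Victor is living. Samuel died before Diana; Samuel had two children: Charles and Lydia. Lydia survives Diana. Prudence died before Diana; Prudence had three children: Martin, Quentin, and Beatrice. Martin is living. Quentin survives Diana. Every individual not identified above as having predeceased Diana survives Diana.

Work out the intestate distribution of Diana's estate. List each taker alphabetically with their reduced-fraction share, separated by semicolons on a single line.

Beatrice 1/12; Charles 1/8; Lydia 1/8; Martin 1/12; Oliver 1/8; Quentin 1/12; Rose 1/4; Victor 1/8

There is no surviving spouse, so the entire estate passes to Diana's descendants per stirpes.
The estate is divided into 4 equal shares of 1/4 among Kenneth, Samuel, Prudence, Rose.
Kenneth predeceased; the 1/4 allotted to Kenneth's branch passes to Kenneth's issue by representation.
The 1/4 is divided into 2 equal shares of 1/8 among Oliver, Victor.
Oliver is living and takes 1/8.
Victor is living and takes 1/8.
Samuel predeceased; the 1/4 allotted to Samuel's branch passes to Samuel's issue by representation.
The 1/4 is divided into 2 equal shares of 1/8 among Charles, Lydia.
Charles is living and takes 1/8.
Lydia is living and takes 1/8.
Prudence predeceased; the 1/4 allotted to Prudence's branch passes to Prudence's issue by representation.
The 1/4 is divided into 3 equal shares of 1/12 among Martin, Quentin, Beatrice.
Martin is living and takes 1/12.
Quentin is living and takes 1/12.
Beatrice is living and takes 1/12.
Rose is living and takes 1/4.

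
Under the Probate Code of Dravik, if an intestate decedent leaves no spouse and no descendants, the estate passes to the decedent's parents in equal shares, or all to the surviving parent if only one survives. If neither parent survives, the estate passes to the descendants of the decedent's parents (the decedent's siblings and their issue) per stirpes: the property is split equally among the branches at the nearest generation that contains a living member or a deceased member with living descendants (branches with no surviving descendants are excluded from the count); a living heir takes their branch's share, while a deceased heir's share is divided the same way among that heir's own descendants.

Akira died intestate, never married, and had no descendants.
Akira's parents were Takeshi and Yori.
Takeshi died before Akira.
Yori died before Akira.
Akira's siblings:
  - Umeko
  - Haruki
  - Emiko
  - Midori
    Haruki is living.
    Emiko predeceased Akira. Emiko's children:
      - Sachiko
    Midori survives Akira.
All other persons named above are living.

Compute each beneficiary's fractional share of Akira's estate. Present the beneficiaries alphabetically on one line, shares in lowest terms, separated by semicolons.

Neither parent survives and there are no descendants, so the estate passes to Akira's siblings and their issue per stirpes.
The estate is divided into 4 equal shares of 1/4 among Umeko, Haruki, Emiko, Midori.
Umeko is living and takes 1/4.
Haruki is living and takes 1/4.
Emiko predeceased; the 1/4 allotted to Emiko's branch passes to Emiko's issue by representation.
Sachiko is the sole taker at this level and receives the full 1/4.
Midori is living and takes 1/4.

Haruki 1/4; Midori 1/4; Sachiko 1/4; Umeko 1/4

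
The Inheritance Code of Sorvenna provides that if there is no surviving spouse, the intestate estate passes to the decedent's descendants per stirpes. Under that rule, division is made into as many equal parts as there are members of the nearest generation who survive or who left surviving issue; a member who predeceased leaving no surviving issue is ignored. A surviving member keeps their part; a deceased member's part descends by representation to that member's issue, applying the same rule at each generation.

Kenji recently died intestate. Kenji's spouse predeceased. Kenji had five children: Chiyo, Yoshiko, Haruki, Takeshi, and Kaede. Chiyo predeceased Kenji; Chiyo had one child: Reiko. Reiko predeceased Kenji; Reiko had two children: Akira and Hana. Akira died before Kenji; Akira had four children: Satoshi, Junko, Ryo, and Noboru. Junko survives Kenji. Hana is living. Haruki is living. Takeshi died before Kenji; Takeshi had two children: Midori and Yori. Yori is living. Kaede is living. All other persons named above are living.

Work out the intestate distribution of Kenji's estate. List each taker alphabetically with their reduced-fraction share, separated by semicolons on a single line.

Hana 1/10; Haruki 1/5; Junko 1/40; Kaede 1/5; Midori 1/10; Noboru 1/40; Ryo 1/40; Satoshi 1/40; Yori 1/10; Yoshiko 1/5

There is no surviving spouse, so the entire estate passes to Kenji's descendants per stirpes.
The estate is divided into 5 equal shares of 1/5 among Chiyo, Yoshiko, Haruki, Takeshi, Kaede.
Chiyo predeceased; the 1/5 allotted to Chiyo's branch passes to Chiyo's issue by representation.
Reiko's line is the sole branch at this level, so the full 1/5 passes to Reiko's issue by representation.
The 1/5 is divided into 2 equal shares of 1/10 among Akira, Hana.
Akira predeceased; the 1/10 allotted to Akira's branch passes to Akira's issue by representation.
The 1/10 is divided into 4 equal shares of 1/40 among Satoshi, Junko, Ryo, Noboru.
Satoshi is living and takes 1/40.
Junko is living and takes 1/40.
Ryo is living and takes 1/40.
Noboru is living and takes 1/40.
Hana is living and takes 1/10.
Yoshiko is living and takes 1/5.
Haruki is living and takes 1/5.
Takeshi predeceased; the 1/5 allotted to Takeshi's branch passes to Takeshi's issue by representation.
The 1/5 is divided into 2 equal shares of 1/10 among Midori, Yori.
Midori is living and takes 1/10.
Yori is living and takes 1/10.
Kaede is living and takes 1/5.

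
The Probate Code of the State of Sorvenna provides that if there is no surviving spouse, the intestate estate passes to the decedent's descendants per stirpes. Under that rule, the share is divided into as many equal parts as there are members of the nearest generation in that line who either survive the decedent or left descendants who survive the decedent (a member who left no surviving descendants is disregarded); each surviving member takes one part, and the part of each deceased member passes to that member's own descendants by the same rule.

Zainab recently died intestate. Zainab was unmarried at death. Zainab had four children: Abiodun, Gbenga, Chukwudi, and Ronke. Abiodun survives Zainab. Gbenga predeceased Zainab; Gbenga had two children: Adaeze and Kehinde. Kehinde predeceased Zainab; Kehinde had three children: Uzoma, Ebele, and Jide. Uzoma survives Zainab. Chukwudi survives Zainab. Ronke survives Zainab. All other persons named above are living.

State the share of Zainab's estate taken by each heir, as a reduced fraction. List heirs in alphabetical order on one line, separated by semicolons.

There is no surviving spouse, so the entire estate passes to Zainab's descendants per stirpes.
The estate is divided into 4 equal shares of 1/4 among Abiodun, Gbenga, Chukwudi, Ronke.
Abiodun is living and takes 1/4.
Gbenga predeceased; the 1/4 allotted to Gbenga's branch passes to Gbenga's issue by representation.
The 1/4 is divided into 2 equal shares of 1/8 among Adaeze, Kehinde.
Adaeze is living and takes 1/8.
Kehinde predeceased; the 1/8 allotted to Kehinde's branch passes to Kehinde's issue by representation.
The 1/8 is divided into 3 equal shares of 1/24 among Uzoma, Ebele, Jide.
Uzoma is living and takes 1/24.
Ebele is living and takes 1/24.
Jide is living and takes 1/24.
Chukwudi is living and takes 1/4.
Ronke is living and takes 1/4.

Abiodun 1/4; Adaeze 1/8; Chukwudi 1/4; Ebele 1/24; Jide 1/24; Ronke 1/4; Uzoma 1/24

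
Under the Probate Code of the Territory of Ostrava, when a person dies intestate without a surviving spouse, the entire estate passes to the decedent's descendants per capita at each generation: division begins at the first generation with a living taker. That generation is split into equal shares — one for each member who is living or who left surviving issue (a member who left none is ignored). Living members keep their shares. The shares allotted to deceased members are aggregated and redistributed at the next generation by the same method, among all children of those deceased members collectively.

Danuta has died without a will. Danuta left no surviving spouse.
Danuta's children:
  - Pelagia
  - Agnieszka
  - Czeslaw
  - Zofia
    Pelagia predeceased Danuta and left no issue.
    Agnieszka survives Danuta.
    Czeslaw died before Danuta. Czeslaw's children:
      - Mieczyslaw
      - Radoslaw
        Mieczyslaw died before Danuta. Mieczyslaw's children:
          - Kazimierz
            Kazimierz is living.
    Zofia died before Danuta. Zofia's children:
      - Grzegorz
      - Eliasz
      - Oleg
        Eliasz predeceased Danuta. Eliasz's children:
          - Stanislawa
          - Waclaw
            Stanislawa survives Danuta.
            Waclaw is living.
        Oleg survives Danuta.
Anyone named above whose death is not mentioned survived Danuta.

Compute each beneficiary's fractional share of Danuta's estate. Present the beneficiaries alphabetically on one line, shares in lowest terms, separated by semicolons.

There is no surviving spouse, so the entire estate passes to Danuta's descendants per capita at each generation.
At generation 1 (Agnieszka, Czeslaw, Zofia) there are 3 shares of (1)/3 = 1/3 each.
Living: Agnieszka — each takes 1/3.
Deceased: Czeslaw and Zofia. Their combined 2/3 is pooled and carried to generation 2.
At generation 2 (Mieczyslaw, Radoslaw, Grzegorz, Eliasz, Oleg) there are 5 shares of (2/3)/5 = 2/15 each.
Living: Radoslaw, Grzegorz, and Oleg — each takes 2/15.
Deceased: Mieczyslaw and Eliasz. Their combined 4/15 is pooled and carried to generation 3.
At generation 3 (Kazimierz, Stanislawa, Waclaw) there are 3 shares of (4/15)/3 = 4/45 each.
Living: Kazimierz, Stanislawa, and Waclaw — each takes 4/45.

Agnieszka 1/3; Grzegorz 2/15; Kazimierz 4/45; Oleg 2/15; Radoslaw 2/15; Stanislawa 4/45; Waclaw 4/45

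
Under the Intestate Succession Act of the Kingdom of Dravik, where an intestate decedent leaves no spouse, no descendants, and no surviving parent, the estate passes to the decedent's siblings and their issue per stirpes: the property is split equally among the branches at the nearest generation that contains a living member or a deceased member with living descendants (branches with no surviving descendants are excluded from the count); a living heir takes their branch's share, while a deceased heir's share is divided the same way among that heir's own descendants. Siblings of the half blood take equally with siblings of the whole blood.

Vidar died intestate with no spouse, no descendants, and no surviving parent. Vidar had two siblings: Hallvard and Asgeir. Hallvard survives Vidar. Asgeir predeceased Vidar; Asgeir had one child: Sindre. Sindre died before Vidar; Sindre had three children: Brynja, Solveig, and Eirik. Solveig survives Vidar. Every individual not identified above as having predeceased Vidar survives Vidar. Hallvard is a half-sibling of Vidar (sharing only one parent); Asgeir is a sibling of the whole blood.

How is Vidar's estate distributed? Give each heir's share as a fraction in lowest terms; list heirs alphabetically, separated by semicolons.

No spouse, descendants, or parent survives, so the estate passes to Vidar's siblings per stirpes.
Half-blood and whole-blood siblings take equally under the stated rule.
The estate is divided into 2 equal shares of 1/2 among Hallvard, Asgeir.
Hallvard is living and takes 1/2.
Asgeir predeceased; the 1/2 allotted to Asgeir's branch passes to Asgeir's issue by representation.
Sindre's line is the sole branch at this level, so the full 1/2 passes to Sindre's issue by representation.
The 1/2 is divided into 3 equal shares of 1/6 among Brynja, Solveig, Eirik.
Brynja is living and takes 1/6.
Solveig is living and takes 1/6.
Eirik is living and takes 1/6.

Brynja 1/6; Eirik 1/6; Hallvard 1/2; Solveig 1/6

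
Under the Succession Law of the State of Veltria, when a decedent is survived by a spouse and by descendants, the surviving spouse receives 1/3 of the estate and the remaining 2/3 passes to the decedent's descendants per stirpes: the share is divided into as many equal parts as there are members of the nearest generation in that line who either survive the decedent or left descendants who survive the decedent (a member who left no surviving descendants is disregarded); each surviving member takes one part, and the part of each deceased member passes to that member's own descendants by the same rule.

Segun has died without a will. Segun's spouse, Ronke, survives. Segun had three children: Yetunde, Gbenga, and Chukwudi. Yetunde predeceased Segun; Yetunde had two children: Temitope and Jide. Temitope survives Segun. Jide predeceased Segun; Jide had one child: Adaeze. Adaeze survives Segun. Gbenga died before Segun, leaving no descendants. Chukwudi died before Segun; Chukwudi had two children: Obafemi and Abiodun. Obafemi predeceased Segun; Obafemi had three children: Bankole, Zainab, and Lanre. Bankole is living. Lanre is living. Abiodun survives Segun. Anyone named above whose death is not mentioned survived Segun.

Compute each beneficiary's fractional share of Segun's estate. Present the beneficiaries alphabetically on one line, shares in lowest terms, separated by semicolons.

Ronke, as surviving spouse, takes 1/3.
The remaining 2/3 passes to Segun's descendants per stirpes.
Gbenga left no surviving issue, so that branch lapses and is disregarded.
The 2/3 is divided into 2 equal shares of 1/3 among Yetunde, Chukwudi.
Yetunde predeceased; the 1/3 allotted to Yetunde's branch passes to Yetunde's issue by representation.
The 1/3 is divided into 2 equal shares of 1/6 among Temitope, Jide.
Temitope is living and takes 1/6.
Jide predeceased; the 1/6 allotted to Jide's branch passes to Jide's issue by representation.
Adaeze is the sole taker at this level and receives the full 1/6.
Chukwudi predeceased; the 1/3 allotted to Chukwudi's branch passes to Chukwudi's issue by representation.
The 1/3 is divided into 2 equal shares of 1/6 among Obafemi, Abiodun.
Obafemi predeceased; the 1/6 allotted to Obafemi's branch passes to Obafemi's issue by representation.
The 1/6 is divided into 3 equal shares of 1/18 among Bankole, Zainab, Lanre.
Bankole is living and takes 1/18.
Zainab is living and takes 1/18.
Lanre is living and takes 1/18.
Abiodun is living and takes 1/6.

Abiodun 1/6; Adaeze 1/6; Bankole 1/18; Lanre 1/18; Ronke 1/3; Temitope 1/6; Zainab 1/18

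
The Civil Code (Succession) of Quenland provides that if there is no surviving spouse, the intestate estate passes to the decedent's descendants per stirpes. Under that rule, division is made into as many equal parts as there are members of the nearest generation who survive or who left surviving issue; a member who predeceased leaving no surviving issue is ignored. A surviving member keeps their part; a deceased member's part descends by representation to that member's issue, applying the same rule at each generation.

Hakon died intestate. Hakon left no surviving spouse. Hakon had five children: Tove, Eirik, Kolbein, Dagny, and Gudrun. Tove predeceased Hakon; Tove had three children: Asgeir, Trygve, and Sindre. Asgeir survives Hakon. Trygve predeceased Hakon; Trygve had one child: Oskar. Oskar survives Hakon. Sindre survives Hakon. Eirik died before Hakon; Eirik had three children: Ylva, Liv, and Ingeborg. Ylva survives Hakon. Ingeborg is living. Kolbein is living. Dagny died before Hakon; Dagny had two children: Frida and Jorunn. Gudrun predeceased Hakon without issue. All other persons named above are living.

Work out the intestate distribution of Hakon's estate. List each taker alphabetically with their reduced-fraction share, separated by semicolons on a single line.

Asgeir 1/12; Frida 1/8; Ingeborg 1/12; Jorunn 1/8; Kolbein 1/4; Liv 1/12; Oskar 1/12; Sindre 1/12; Ylva 1/12

There is no surviving spouse, so the entire estate passes to Hakon's descendants per stirpes.
Gudrun left no surviving issue, so that branch lapses and is disregarded.
The estate is divided into 4 equal shares of 1/4 among Tove, Eirik, Kolbein, Dagny.
Tove predeceased; the 1/4 allotted to Tove's branch passes to Tove's issue by representation.
The 1/4 is divided into 3 equal shares of 1/12 among Asgeir, Trygve, Sindre.
Asgeir is living and takes 1/12.
Trygve predeceased; the 1/12 allotted to Trygve's branch passes to Trygve's issue by representation.
Oskar is the sole taker at this level and receives the full 1/12.
Sindre is living and takes 1/12.
Eirik predeceased; the 1/4 allotted to Eirik's branch passes to Eirik's issue by representation.
The 1/4 is divided into 3 equal shares of 1/12 among Ylva, Liv, Ingeborg.
Ylva is living and takes 1/12.
Liv is living and takes 1/12.
Ingeborg is living and takes 1/12.
Kolbein is living and takes 1/4.
Dagny predeceased; the 1/4 allotted to Dagny's branch passes to Dagny's issue by representation.
The 1/4 is divided into 2 equal shares of 1/8 among Frida, Jorunn.
Frida is living and takes 1/8.
Jorunn is living and takes 1/8.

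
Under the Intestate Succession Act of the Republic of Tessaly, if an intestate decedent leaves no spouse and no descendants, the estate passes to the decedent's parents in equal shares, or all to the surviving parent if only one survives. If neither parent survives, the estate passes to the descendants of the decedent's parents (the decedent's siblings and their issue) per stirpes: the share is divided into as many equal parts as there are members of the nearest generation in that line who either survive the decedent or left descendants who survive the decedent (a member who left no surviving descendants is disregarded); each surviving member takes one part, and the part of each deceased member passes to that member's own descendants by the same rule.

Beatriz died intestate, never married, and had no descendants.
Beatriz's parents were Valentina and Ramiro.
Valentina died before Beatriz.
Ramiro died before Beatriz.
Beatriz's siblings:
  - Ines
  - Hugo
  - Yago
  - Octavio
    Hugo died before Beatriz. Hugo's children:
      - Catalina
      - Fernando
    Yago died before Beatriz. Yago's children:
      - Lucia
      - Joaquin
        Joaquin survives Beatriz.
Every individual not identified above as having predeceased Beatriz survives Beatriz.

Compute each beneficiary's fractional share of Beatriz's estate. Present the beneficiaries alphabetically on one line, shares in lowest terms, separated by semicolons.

Catalina 1/8; Fernando 1/8; Ines 1/4; Joaquin 1/8; Lucia 1/8; Octavio 1/4

Neither parent survives and there are no descendants, so the estate passes to Beatriz's siblings and their issue per stirpes.
The estate is divided into 4 equal shares of 1/4 among Ines, Hugo, Yago, Octavio.
Ines is living and takes 1/4.
Hugo predeceased; the 1/4 allotted to Hugo's branch passes to Hugo's issue by representation.
The 1/4 is divided into 2 equal shares of 1/8 among Catalina, Fernando.
Catalina is living and takes 1/8.
Fernando is living and takes 1/8.
Yago predeceased; the 1/4 allotted to Yago's branch passes to Yago's issue by representation.
The 1/4 is divided into 2 equal shares of 1/8 among Lucia, Joaquin.
Lucia is living and takes 1/8.
Joaquin is living and takes 1/8.
Octavio is living and takes 1/4.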